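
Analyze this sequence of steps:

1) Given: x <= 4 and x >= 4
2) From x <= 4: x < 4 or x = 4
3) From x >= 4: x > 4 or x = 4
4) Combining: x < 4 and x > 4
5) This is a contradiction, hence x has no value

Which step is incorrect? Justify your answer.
Step 4: Combining: x < 4 and x > 4

Step 4 incorrectly combines the conditions. From x <= 4 and x >= 4, the intersection is x = 4. The error treats the 'or' cases as 'and' requirements. The correct conclusion is that x = 4 is the unique solution, not that no solution exists.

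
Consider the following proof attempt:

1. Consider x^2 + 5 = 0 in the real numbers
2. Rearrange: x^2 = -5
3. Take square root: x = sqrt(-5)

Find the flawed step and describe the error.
Step 3: Take square root: x = sqrt(-5)

Step 3 takes the square root of -5, which is negative. In the real number system, the square root of a negative number is undefined. The equation x^2 + 5 = 0 has no real solutions. Square roots of negative numbers only exist in the complex numbers.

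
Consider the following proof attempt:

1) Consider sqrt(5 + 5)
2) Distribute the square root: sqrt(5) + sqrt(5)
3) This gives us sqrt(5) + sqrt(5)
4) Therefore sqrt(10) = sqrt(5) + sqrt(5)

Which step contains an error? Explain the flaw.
Step 2: Distribute the square root: sqrt(5) + sqrt(5)

Step 2 incorrectly 'distributes' the square root over addition. The square root function does not distribute: sqrt(a + b) ≠ sqrt(a) + sqrt(b). In fact, sqrt(5 + 5) = sqrt(10) ≈ 3.1623, while sqrt(5) + sqrt(5) ≈ 4.4721.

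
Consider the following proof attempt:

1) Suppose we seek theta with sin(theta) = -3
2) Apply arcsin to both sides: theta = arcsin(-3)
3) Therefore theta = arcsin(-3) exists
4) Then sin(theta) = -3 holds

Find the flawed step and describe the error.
Step 2: Apply arcsin to both sides: theta = arcsin(-3)

Step 2 applies arcsin to -3. However, arcsin(x) is only defined for x in [-1, 1] because sin(theta) can only produce values in that range. Since |-3| > 1, arcsin(-3) is undefined. There is no angle whose sine equals -3.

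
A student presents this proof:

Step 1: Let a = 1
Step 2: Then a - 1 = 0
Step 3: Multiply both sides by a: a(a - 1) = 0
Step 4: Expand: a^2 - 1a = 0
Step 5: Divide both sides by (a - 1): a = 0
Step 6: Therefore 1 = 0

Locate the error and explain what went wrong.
Step 5: Divide both sides by (a - 1): a = 0

Step 5 divides both sides by (a - 1). However, since a = 1, we have (a - 1) = 0. Division by zero is undefined, making this step invalid.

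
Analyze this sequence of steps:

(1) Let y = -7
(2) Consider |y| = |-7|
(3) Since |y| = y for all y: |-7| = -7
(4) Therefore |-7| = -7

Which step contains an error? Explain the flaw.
Step 3: Since |y| = y for all y: |-7| = -7

Step 3 incorrectly states that |y| = y for all y. The correct definition is |y| = y when y >= 0, and |y| = -y when y < 0. Since -7 < 0, we have |-7| = -(-7) = 7, not -7.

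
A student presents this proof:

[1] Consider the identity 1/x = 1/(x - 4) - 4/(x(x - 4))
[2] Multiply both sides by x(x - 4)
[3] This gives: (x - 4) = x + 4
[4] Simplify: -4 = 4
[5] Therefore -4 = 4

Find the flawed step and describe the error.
Step 3: This gives: (x - 4) = x + 4

Step 3 makes a sign error when clearing denominators. Multiplying -4/(x(x - 4)) by x(x - 4) gives -4, not +4. The correct result is (x - 4) = x - 4, which is trivially true, not (x - 4) = x + 4. (Step 1 is a valid identity: 1/(x - 4) - 4/(x(x - 4)) = (x - 4)/(x(x - 4)) = 1/x.)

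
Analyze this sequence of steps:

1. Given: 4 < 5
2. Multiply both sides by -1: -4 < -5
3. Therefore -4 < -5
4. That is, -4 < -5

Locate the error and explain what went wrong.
Step 2: Multiply both sides by -1: -4 < -5

Step 2 multiplies both sides by -1 but fails to reverse the inequality sign. When multiplying (or dividing) an inequality by a negative number, the direction must be reversed. Since 4 < 5, we should get -4 > -5, i.e., -4 > -5.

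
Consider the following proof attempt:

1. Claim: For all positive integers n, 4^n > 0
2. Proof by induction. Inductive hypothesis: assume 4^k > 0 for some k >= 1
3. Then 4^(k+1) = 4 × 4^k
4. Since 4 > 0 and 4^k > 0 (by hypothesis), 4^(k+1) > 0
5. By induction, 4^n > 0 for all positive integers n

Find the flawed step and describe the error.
Step 5: By induction, 4^n > 0 for all positive integers n

Step 5 concludes the proof by induction, but no base case was ever established. A valid induction proof requires: (1) a base case proving 4^1 > 0, and (2) an inductive step showing IF 4^k > 0 THEN 4^(k+1) > 0. Steps 2-4 correctly establish the inductive step, but without the base case the conclusion in step 5 does not follow.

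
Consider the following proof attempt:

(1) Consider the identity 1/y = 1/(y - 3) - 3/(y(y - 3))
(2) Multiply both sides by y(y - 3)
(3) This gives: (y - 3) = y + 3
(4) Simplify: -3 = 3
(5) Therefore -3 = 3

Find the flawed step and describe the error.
Step 3: This gives: (y - 3) = y + 3

Step 3 makes a sign error when clearing denominators. Multiplying -3/(y(y - 3)) by y(y - 3) gives -3, not +3. The correct result is (y - 3) = y - 3, which is trivially true, not (y - 3) = y + 3. (Step 1 is a valid identity: 1/(y - 3) - 3/(y(y - 3)) = (y - 3)/(y(y - 3)) = 1/y.)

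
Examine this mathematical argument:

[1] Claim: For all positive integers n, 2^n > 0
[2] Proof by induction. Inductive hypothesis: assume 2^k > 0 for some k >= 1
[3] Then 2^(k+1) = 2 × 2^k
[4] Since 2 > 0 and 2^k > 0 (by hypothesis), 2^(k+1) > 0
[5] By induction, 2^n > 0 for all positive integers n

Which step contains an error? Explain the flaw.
Step 5: By induction, 2^n > 0 for all positive integers n

Step 5 concludes the proof by induction, but no base case was ever established. A valid induction proof requires: (1) a base case proving 2^1 > 0, and (2) an inductive step showing IF 2^k > 0 THEN 2^(k+1) > 0. Steps 2-4 correctly establish the inductive step, but without the base case the conclusion in step 5 does not follow.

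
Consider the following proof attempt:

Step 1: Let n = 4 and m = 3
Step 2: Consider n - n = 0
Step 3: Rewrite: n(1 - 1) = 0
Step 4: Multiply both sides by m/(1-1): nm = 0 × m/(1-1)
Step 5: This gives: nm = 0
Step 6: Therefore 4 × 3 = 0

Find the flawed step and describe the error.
Step 4: Multiply both sides by m/(1-1): nm = 0 × m/(1-1)

Step 4 multiplies both sides by m/(1-1). However, 1-1 = 0, so this is multiplication by m/0, which is undefined. We cannot multiply by an undefined expression.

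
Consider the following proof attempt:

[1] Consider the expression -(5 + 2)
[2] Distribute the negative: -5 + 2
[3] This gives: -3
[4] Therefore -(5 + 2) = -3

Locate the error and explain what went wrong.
Step 2: Distribute the negative: -5 + 2

Step 2 incorrectly distributes the negative sign. The correct distribution is -(5 + 2) = -5 - 2 = -7. The negative must be applied to both terms, not just the first. The error treats -(5 + 2) as -5 + 2, which equals -3 instead of -7.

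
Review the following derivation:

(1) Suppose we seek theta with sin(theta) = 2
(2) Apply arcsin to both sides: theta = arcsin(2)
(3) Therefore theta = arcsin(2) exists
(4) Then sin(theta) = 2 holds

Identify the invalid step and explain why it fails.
Step 2: Apply arcsin to both sides: theta = arcsin(2)

Step 2 applies arcsin to 2. However, arcsin(x) is only defined for x in [-1, 1] because sin(theta) can only produce values in that range. Since |2| > 1, arcsin(2) is undefined. There is no angle whose sine equals 2.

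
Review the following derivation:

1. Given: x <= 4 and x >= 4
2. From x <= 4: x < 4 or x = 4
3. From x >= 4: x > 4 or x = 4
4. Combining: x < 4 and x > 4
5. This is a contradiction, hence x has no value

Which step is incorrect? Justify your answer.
Step 4: Combining: x < 4 and x > 4

Step 4 incorrectly combines the conditions. From x <= 4 and x >= 4, the intersection is x = 4. The error treats the 'or' cases as 'and' requirements. The correct conclusion is that x = 4 is the unique solution, not that no solution exists.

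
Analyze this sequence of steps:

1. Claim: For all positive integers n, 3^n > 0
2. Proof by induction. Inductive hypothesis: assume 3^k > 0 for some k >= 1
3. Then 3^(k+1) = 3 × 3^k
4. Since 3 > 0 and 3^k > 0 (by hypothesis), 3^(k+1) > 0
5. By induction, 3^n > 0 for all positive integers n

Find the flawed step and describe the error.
Step 5: By induction, 3^n > 0 for all positive integers n

Step 5 concludes the proof by induction, but no base case was ever established. A valid induction proof requires: (1) a base case proving 3^1 > 0, and (2) an inductive step showing IF 3^k > 0 THEN 3^(k+1) > 0. Steps 2-4 correctly establish the inductive step, but without the base case the conclusion in step 5 does not follow.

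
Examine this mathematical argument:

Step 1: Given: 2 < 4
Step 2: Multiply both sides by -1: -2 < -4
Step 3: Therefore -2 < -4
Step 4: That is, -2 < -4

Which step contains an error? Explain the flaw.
Step 2: Multiply both sides by -1: -2 < -4

Step 2 multiplies both sides by -1 but fails to reverse the inequality sign. When multiplying (or dividing) an inequality by a negative number, the direction must be reversed. Since 2 < 4, we should get -2 > -4, i.e., -2 > -4.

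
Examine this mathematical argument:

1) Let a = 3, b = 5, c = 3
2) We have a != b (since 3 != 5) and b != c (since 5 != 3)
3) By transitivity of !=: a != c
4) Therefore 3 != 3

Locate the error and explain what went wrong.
Step 3: By transitivity of !=: a != c

Step 3 incorrectly applies transitivity to the '!=' relation. Transitivity states: if a R b and b R c, then a R c. However, '!=' is not transitive. Counterexample: 3 != 5 and 5 != 3, but 3 = 3 (both equal 3). Transitivity holds for relations like <, <=, =, but not for !=.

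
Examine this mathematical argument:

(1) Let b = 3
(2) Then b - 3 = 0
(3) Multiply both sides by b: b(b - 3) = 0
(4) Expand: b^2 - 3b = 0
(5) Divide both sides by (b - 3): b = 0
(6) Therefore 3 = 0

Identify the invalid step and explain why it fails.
Step 5: Divide both sides by (b - 3): b = 0

Step 5 divides both sides by (b - 3). However, since b = 3, we have (b - 3) = 0. Division by zero is undefined, making this step invalid.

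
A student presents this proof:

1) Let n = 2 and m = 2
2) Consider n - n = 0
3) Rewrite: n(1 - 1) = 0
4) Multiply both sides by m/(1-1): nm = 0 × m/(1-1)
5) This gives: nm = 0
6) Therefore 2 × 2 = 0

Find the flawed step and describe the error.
Step 4: Multiply both sides by m/(1-1): nm = 0 × m/(1-1)

Step 4 multiplies both sides by m/(1-1). However, 1-1 = 0, so this is multiplication by m/0, which is undefined. We cannot multiply by an undefined expression.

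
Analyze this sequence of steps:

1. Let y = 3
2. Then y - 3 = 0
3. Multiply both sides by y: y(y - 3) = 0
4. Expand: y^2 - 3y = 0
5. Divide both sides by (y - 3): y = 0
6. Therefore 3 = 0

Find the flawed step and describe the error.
Step 5: Divide both sides by (y - 3): y = 0

Step 5 divides both sides by (y - 3). However, since y = 3, we have (y - 3) = 0. Division by zero is undefined, making this step invalid.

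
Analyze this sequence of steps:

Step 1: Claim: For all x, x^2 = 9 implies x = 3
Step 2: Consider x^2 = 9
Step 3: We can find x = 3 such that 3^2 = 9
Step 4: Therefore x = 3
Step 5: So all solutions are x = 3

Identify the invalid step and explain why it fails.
Step 4: Therefore x = 3

Step 4 incorrectly concludes that x = 3 is the only solution. The proof shows that x = 3 is A solution (existence), but does not show it is the ONLY solution (uniqueness). In fact, x = -3 is also a solution since (-3)^2 = 9. Finding one solution doesn't prove there are no others.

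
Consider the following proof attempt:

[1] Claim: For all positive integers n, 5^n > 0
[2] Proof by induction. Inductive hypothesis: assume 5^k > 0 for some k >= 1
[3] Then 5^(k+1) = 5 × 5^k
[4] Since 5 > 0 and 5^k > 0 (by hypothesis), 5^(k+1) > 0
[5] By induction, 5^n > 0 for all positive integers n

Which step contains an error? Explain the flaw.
Step 5: By induction, 5^n > 0 for all positive integers n

Step 5 concludes the proof by induction, but no base case was ever established. A valid induction proof requires: (1) a base case proving 5^1 > 0, and (2) an inductive step showing IF 5^k > 0 THEN 5^(k+1) > 0. Steps 2-4 correctly establish the inductive step, but without the base case the conclusion in step 5 does not follow.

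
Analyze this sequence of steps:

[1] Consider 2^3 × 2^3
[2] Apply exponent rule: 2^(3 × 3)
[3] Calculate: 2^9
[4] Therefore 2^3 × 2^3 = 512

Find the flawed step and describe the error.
Step 2: Apply exponent rule: 2^(3 × 3)

Step 2 incorrectly states that a^b × a^c = a^(b×c). The correct rule is a^b × a^c = a^(b+c). The actual value is 2^3 × 2^3 = 2^6 = 64, not 2^9 = 512.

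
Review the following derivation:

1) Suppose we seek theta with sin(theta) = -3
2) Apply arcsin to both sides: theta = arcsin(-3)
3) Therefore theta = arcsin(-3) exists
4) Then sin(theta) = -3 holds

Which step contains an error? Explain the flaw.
Step 2: Apply arcsin to both sides: theta = arcsin(-3)

Step 2 applies arcsin to -3. However, arcsin(x) is only defined for x in [-1, 1] because sin(theta) can only produce values in that range. Since |-3| > 1, arcsin(-3) is undefined. There is no angle whose sine equals -3.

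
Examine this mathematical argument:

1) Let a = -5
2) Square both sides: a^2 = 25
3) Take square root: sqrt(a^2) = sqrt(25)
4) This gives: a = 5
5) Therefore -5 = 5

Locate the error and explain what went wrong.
Step 4: This gives: a = 5

Step 4 incorrectly states that sqrt(a^2) = a. The correct identity is sqrt(a^2) = |a|. Since a = -5 < 0, we have sqrt(a^2) = |-5| = 5, not a = -5.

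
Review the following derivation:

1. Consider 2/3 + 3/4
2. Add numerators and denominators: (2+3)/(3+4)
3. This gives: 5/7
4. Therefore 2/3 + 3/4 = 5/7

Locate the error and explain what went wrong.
Step 2: Add numerators and denominators: (2+3)/(3+4)

Step 2 incorrectly adds fractions by separately adding numerators and denominators. This is wrong. The correct method requires a common denominator: 2/3 + 3/4 = (2×4 + 3×3)/(3×4) = 17/12 = 17/12. The method used gives 5/7, which is different.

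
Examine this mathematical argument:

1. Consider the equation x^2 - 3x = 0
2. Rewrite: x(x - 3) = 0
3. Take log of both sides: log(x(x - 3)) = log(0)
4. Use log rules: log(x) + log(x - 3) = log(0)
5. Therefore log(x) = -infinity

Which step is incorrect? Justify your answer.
Step 3: Take log of both sides: log(x(x - 3)) = log(0)

Step 3 takes the logarithm of both sides, resulting in log(0) on the right side. The logarithm is only defined for positive numbers; log(0) is undefined (approaches negative infinity). This operation is invalid.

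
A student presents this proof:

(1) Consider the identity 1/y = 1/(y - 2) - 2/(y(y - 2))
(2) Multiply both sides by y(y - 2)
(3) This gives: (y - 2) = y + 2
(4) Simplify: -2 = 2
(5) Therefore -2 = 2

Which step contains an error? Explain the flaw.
Step 3: This gives: (y - 2) = y + 2

Step 3 makes a sign error when clearing denominators. Multiplying -2/(y(y - 2)) by y(y - 2) gives -2, not +2. The correct result is (y - 2) = y - 2, which is trivially true, not (y - 2) = y + 2. (Step 1 is a valid identity: 1/(y - 2) - 2/(y(y - 2)) = (y - 2)/(y(y - 2)) = 1/y.)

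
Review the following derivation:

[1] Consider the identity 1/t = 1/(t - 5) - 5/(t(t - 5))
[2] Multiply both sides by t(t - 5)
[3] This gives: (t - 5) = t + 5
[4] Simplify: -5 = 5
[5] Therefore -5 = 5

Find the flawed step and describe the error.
Step 3: This gives: (t - 5) = t + 5

Step 3 makes a sign error when clearing denominators. Multiplying -5/(t(t - 5)) by t(t - 5) gives -5, not +5. The correct result is (t - 5) = t - 5, which is trivially true, not (t - 5) = t + 5. (Step 1 is a valid identity: 1/(t - 5) - 5/(t(t - 5)) = (t - 5)/(t(t - 5)) = 1/t.)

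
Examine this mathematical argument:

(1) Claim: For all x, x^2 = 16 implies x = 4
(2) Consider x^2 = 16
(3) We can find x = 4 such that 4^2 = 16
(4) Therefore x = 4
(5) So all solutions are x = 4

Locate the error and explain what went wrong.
Step 4: Therefore x = 4

Step 4 incorrectly concludes that x = 4 is the only solution. The proof shows that x = 4 is A solution (existence), but does not show it is the ONLY solution (uniqueness). In fact, x = -4 is also a solution since (-4)^2 = 16. Finding one solution doesn't prove there are no others.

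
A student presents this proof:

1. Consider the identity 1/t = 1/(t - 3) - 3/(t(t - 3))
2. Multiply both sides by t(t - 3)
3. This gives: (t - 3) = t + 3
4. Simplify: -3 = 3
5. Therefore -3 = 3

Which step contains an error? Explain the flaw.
Step 3: This gives: (t - 3) = t + 3

Step 3 makes a sign error when clearing denominators. Multiplying -3/(t(t - 3)) by t(t - 3) gives -3, not +3. The correct result is (t - 3) = t - 3, which is trivially true, not (t - 3) = t + 3. (Step 1 is a valid identity: 1/(t - 3) - 3/(t(t - 3)) = (t - 3)/(t(t - 3)) = 1/t.)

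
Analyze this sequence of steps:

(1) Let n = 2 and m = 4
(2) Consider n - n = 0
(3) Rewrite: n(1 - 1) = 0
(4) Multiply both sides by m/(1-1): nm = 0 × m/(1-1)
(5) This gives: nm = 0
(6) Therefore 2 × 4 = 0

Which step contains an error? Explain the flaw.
Step 4: Multiply both sides by m/(1-1): nm = 0 × m/(1-1)

Step 4 multiplies both sides by m/(1-1). However, 1-1 = 0, so this is multiplication by m/0, which is undefined. We cannot multiply by an undefined expression.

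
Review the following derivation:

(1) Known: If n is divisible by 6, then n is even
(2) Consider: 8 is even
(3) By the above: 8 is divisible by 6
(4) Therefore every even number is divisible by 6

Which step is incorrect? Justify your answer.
Step 3: By the above: 8 is divisible by 6

Step 3 commits the fallacy of affirming the consequent. The known fact 'divisible by 6 → even' does NOT imply 'even → divisible by 6'. That would be the converse, which is false. For example, 8 is even but 8 ÷ 6 = 1.33, which is not an integer.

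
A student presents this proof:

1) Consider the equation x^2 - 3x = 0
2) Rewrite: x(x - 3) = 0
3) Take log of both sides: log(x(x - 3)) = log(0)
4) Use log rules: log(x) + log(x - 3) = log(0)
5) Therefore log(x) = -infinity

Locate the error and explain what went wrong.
Step 3: Take log of both sides: log(x(x - 3)) = log(0)

Step 3 takes the logarithm of both sides, resulting in log(0) on the right side. The logarithm is only defined for positive numbers; log(0) is undefined (approaches negative infinity). This operation is invalid.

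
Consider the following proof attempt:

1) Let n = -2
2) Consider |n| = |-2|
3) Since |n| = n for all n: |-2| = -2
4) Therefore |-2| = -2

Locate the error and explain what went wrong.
Step 3: Since |n| = n for all n: |-2| = -2

Step 3 incorrectly states that |n| = n for all n. The correct definition is |n| = n when n >= 0, and |n| = -n when n < 0. Since -2 < 0, we have |-2| = -(-2) = 2, not -2.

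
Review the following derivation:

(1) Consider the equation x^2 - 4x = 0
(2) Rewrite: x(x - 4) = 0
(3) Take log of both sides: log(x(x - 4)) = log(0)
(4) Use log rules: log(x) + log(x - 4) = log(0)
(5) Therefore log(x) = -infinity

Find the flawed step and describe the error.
Step 3: Take log of both sides: log(x(x - 4)) = log(0)

Step 3 takes the logarithm of both sides, resulting in log(0) on the right side. The logarithm is only defined for positive numbers; log(0) is undefined (approaches negative infinity). This operation is invalid.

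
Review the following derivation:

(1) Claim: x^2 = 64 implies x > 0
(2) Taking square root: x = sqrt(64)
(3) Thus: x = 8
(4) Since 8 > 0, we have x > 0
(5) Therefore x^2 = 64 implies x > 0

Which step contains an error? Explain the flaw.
Step 2: Taking square root: x = sqrt(64)

Step 2 takes the square root and assumes the positive root only. The equation x^2 = 64 actually has two solutions: x = 8 and x = -8. The proof silently assumes x > 0 without justification, then uses this assumption to conclude x > 0, which is circular. The counterexample x = -8 shows the claim is false.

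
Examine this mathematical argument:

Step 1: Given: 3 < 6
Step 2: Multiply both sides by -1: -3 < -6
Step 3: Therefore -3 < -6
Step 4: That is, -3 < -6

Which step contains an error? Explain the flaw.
Step 2: Multiply both sides by -1: -3 < -6

Step 2 multiplies both sides by -1 but fails to reverse the inequality sign. When multiplying (or dividing) an inequality by a negative number, the direction must be reversed. Since 3 < 6, we should get -3 > -6, i.e., -3 > -6.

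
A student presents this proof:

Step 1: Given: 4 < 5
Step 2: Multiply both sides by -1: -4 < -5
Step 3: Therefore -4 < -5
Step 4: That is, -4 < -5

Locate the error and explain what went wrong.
Step 2: Multiply both sides by -1: -4 < -5

Step 2 multiplies both sides by -1 but fails to reverse the inequality sign. When multiplying (or dividing) an inequality by a negative number, the direction must be reversed. Since 4 < 5, we should get -4 > -5, i.e., -4 > -5.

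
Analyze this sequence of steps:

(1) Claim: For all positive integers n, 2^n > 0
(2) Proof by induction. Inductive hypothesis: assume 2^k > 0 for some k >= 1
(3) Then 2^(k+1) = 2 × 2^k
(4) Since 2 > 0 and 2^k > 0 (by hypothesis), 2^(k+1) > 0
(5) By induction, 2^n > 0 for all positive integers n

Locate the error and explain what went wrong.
Step 5: By induction, 2^n > 0 for all positive integers n

Step 5 concludes the proof by induction, but no base case was ever established. A valid induction proof requires: (1) a base case proving 2^1 > 0, and (2) an inductive step showing IF 2^k > 0 THEN 2^(k+1) > 0. Steps 2-4 correctly establish the inductive step, but without the base case the conclusion in step 5 does not follow.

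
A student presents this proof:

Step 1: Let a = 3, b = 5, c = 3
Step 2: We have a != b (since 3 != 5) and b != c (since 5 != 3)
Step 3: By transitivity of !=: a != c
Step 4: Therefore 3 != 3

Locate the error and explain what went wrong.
Step 3: By transitivity of !=: a != c

Step 3 incorrectly applies transitivity to the '!=' relation. Transitivity states: if a R b and b R c, then a R c. However, '!=' is not transitive. Counterexample: 3 != 5 and 5 != 3, but 3 = 3 (both equal 3). Transitivity holds for relations like <, <=, =, but not for !=.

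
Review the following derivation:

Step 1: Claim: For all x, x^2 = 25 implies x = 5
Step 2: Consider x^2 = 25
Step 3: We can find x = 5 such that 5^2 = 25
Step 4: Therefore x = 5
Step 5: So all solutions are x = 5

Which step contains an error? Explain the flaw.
Step 4: Therefore x = 5

Step 4 incorrectly concludes that x = 5 is the only solution. The proof shows that x = 5 is A solution (existence), but does not show it is the ONLY solution (uniqueness). In fact, x = -5 is also a solution since (-5)^2 = 25. Finding one solution doesn't prove there are no others.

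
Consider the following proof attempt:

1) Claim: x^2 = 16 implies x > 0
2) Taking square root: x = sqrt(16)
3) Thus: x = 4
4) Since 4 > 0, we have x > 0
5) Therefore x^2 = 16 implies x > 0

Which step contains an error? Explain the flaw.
Step 2: Taking square root: x = sqrt(16)

Step 2 takes the square root and assumes the positive root only. The equation x^2 = 16 actually has two solutions: x = 4 and x = -4. The proof silently assumes x > 0 without justification, then uses this assumption to conclude x > 0, which is circular. The counterexample x = -4 shows the claim is false.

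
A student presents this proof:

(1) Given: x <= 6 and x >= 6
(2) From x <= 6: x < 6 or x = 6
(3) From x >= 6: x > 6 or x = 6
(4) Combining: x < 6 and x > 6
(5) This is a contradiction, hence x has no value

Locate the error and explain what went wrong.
Step 4: Combining: x < 6 and x > 6

Step 4 incorrectly combines the conditions. From x <= 6 and x >= 6, the intersection is x = 6. The error treats the 'or' cases as 'and' requirements. The correct conclusion is that x = 6 is the unique solution, not that no solution exists.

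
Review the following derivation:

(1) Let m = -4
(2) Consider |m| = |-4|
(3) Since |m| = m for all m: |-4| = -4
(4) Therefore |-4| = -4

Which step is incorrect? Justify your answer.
Step 3: Since |m| = m for all m: |-4| = -4

Step 3 incorrectly states that |m| = m for all m. The correct definition is |m| = m when m >= 0, and |m| = -m when m < 0. Since -4 < 0, we have |-4| = -(-4) = 4, not -4.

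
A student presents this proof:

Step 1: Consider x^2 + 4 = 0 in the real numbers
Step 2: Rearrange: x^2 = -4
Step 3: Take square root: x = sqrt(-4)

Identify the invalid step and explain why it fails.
Step 3: Take square root: x = sqrt(-4)

Step 3 takes the square root of -4, which is negative. In the real number system, the square root of a negative number is undefined. The equation x^2 + 4 = 0 has no real solutions. Square roots of negative numbers only exist in the complex numbers.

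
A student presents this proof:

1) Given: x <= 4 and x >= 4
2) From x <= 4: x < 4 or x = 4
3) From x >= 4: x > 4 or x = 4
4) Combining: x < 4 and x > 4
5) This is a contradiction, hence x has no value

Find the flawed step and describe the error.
Step 4: Combining: x < 4 and x > 4

Step 4 incorrectly combines the conditions. From x <= 4 and x >= 4, the intersection is x = 4. The error treats the 'or' cases as 'and' requirements. The correct conclusion is that x = 4 is the unique solution, not that no solution exists.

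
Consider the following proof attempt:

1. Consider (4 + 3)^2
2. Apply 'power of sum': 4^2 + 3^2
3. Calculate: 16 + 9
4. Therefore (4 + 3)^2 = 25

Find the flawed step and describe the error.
Step 2: Apply 'power of sum': 4^2 + 3^2

Step 2 incorrectly applies a non-existent rule '(a+b)^n = a^n + b^n'. This is false in general. The correct expansion uses the binomial theorem. The actual value is (4 + 3)^2 = 7^2 = 49, not 25.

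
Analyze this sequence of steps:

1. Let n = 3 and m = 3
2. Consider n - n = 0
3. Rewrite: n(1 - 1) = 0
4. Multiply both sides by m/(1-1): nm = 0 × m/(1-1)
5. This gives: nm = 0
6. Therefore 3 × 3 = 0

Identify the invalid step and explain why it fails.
Step 4: Multiply both sides by m/(1-1): nm = 0 × m/(1-1)

Step 4 multiplies both sides by m/(1-1). However, 1-1 = 0, so this is multiplication by m/0, which is undefined. We cannot multiply by an undefined expression.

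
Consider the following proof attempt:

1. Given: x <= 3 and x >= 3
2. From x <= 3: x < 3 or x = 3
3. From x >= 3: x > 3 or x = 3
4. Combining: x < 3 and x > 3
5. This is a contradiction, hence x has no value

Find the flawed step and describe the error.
Step 4: Combining: x < 3 and x > 3

Step 4 incorrectly combines the conditions. From x <= 3 and x >= 3, the intersection is x = 3. The error treats the 'or' cases as 'and' requirements. The correct conclusion is that x = 3 is the unique solution, not that no solution exists.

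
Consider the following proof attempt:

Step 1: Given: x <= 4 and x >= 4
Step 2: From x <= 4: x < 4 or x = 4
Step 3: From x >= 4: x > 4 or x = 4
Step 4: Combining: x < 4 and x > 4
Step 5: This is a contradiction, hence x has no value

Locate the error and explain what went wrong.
Step 4: Combining: x < 4 and x > 4

Step 4 incorrectly combines the conditions. From x <= 4 and x >= 4, the intersection is x = 4. The error treats the 'or' cases as 'and' requirements. The correct conclusion is that x = 4 is the unique solution, not that no solution exists.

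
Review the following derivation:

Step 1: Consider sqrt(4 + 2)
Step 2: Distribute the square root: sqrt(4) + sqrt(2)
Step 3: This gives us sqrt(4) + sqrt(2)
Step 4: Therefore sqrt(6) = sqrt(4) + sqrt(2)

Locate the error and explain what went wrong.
Step 2: Distribute the square root: sqrt(4) + sqrt(2)

Step 2 incorrectly 'distributes' the square root over addition. The square root function does not distribute: sqrt(a + b) ≠ sqrt(a) + sqrt(b). In fact, sqrt(4 + 2) = sqrt(6) ≈ 2.4495, while sqrt(4) + sqrt(2) ≈ 3.4142.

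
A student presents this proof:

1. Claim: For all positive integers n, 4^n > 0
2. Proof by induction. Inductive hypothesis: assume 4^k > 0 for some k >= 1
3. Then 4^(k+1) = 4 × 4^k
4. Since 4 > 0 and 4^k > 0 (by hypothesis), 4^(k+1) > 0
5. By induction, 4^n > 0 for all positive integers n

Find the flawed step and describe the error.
Step 5: By induction, 4^n > 0 for all positive integers n

Step 5 concludes the proof by induction, but no base case was ever established. A valid induction proof requires: (1) a base case proving 4^1 > 0, and (2) an inductive step showing IF 4^k > 0 THEN 4^(k+1) > 0. Steps 2-4 correctly establish the inductive step, but without the base case the conclusion in step 5 does not follow.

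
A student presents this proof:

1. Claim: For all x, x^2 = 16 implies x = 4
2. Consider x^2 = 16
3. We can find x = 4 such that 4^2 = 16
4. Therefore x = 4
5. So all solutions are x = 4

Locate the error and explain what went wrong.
Step 4: Therefore x = 4

Step 4 incorrectly concludes that x = 4 is the only solution. The proof shows that x = 4 is A solution (existence), but does not show it is the ONLY solution (uniqueness). In fact, x = -4 is also a solution since (-4)^2 = 16. Finding one solution doesn't prove there are no others.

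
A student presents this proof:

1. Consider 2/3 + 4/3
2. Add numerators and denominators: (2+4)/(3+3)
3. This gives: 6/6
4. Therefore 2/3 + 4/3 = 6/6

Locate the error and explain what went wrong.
Step 2: Add numerators and denominators: (2+4)/(3+3)

Step 2 incorrectly adds fractions by separately adding numerators and denominators. This is wrong. The correct method requires a common denominator: 2/3 + 4/3 = (2×3 + 4×3)/(3×3) = 18/9 = 2. The method used gives 6/6, which is different.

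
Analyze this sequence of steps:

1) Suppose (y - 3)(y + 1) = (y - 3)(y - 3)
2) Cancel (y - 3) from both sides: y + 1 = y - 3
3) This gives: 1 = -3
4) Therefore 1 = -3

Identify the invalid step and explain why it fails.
Step 2: Cancel (y - 3) from both sides: y + 1 = y - 3

Step 2 cancels (y - 3) from both sides. This is only valid if (y - 3) ≠ 0, i.e., y ≠ 3. When y = 3, both sides equal zero regardless of the other factors. The correct approach requires considering y = 3 as a separate case.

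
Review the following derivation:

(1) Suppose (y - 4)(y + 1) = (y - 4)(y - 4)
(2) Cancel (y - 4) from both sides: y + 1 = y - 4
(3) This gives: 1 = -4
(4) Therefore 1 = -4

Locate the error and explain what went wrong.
Step 2: Cancel (y - 4) from both sides: y + 1 = y - 4

Step 2 cancels (y - 4) from both sides. This is only valid if (y - 4) ≠ 0, i.e., y ≠ 4. When y = 4, both sides equal zero regardless of the other factors. The correct approach requires considering y = 4 as a separate case.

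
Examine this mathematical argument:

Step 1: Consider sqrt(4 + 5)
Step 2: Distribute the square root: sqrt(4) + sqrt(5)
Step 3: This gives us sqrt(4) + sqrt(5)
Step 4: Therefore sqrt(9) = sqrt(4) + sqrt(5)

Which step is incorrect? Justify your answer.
Step 2: Distribute the square root: sqrt(4) + sqrt(5)

Step 2 incorrectly 'distributes' the square root over addition. The square root function does not distribute: sqrt(a + b) ≠ sqrt(a) + sqrt(b). In fact, sqrt(4 + 5) = sqrt(9) ≈ 3.0000, while sqrt(4) + sqrt(5) ≈ 4.2361.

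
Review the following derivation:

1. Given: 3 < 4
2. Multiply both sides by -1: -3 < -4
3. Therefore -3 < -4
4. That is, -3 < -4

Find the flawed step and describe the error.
Step 2: Multiply both sides by -1: -3 < -4

Step 2 multiplies both sides by -1 but fails to reverse the inequality sign. When multiplying (or dividing) an inequality by a negative number, the direction must be reversed. Since 3 < 4, we should get -3 > -4, i.e., -3 > -4.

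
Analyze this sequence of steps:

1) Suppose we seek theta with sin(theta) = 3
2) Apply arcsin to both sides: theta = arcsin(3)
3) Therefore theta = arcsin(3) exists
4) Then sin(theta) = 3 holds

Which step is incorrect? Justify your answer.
Step 2: Apply arcsin to both sides: theta = arcsin(3)

Step 2 applies arcsin to 3. However, arcsin(x) is only defined for x in [-1, 1] because sin(theta) can only produce values in that range. Since |3| > 1, arcsin(3) is undefined. There is no angle whose sine equals 3.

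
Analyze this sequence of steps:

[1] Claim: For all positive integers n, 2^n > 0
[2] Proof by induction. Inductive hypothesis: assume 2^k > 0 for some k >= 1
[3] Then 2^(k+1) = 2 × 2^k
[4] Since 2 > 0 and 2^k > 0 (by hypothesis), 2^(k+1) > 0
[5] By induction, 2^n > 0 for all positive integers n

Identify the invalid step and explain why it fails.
Step 5: By induction, 2^n > 0 for all positive integers n

Step 5 concludes the proof by induction, but no base case was ever established. A valid induction proof requires: (1) a base case proving 2^1 > 0, and (2) an inductive step showing IF 2^k > 0 THEN 2^(k+1) > 0. Steps 2-4 correctly establish the inductive step, but without the base case the conclusion in step 5 does not follow.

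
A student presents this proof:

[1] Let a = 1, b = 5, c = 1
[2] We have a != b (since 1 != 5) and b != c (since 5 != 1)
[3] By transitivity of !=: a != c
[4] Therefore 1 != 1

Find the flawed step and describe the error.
Step 3: By transitivity of !=: a != c

Step 3 incorrectly applies transitivity to the '!=' relation. Transitivity states: if a R b and b R c, then a R c. However, '!=' is not transitive. Counterexample: 1 != 5 and 5 != 1, but 1 = 1 (both equal 1). Transitivity holds for relations like <, <=, =, but not for !=.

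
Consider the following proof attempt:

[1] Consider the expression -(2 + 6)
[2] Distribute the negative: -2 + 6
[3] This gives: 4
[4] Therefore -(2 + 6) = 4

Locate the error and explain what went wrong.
Step 2: Distribute the negative: -2 + 6

Step 2 incorrectly distributes the negative sign. The correct distribution is -(2 + 6) = -2 - 6 = -8. The negative must be applied to both terms, not just the first. The error treats -(2 + 6) as -2 + 6, which equals 4 instead of -8.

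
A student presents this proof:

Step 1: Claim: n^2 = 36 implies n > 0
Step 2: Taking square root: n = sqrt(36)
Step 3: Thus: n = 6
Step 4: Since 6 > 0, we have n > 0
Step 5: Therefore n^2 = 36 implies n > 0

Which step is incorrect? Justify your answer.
Step 2: Taking square root: n = sqrt(36)

Step 2 takes the square root and assumes the positive root only. The equation n^2 = 36 actually has two solutions: n = 6 and n = -6. The proof silently assumes n > 0 without justification, then uses this assumption to conclude n > 0, which is circular. The counterexample n = -6 shows the claim is false.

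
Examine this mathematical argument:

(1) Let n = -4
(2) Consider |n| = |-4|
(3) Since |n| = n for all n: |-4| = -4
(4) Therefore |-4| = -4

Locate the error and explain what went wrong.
Step 3: Since |n| = n for all n: |-4| = -4

Step 3 incorrectly states that |n| = n for all n. The correct definition is |n| = n when n >= 0, and |n| = -n when n < 0. Since -4 < 0, we have |-4| = -(-4) = 4, not -4.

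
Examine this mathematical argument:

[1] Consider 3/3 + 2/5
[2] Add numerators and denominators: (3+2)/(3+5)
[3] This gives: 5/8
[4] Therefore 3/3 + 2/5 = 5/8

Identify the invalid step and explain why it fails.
Step 2: Add numerators and denominators: (3+2)/(3+5)

Step 2 incorrectly adds fractions by separately adding numerators and denominators. This is wrong. The correct method requires a common denominator: 3/3 + 2/5 = (3×5 + 2×3)/(3×5) = 21/15 = 7/5. The method used gives 5/8, which is different.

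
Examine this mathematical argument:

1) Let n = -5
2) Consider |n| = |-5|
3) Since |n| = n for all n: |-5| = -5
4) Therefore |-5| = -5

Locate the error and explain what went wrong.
Step 3: Since |n| = n for all n: |-5| = -5

Step 3 incorrectly states that |n| = n for all n. The correct definition is |n| = n when n >= 0, and |n| = -n when n < 0. Since -5 < 0, we have |-5| = -(-5) = 5, not -5.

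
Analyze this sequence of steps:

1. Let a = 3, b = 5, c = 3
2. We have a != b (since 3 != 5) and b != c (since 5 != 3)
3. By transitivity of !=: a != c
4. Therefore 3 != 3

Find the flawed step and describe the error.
Step 3: By transitivity of !=: a != c

Step 3 incorrectly applies transitivity to the '!=' relation. Transitivity states: if a R b and b R c, then a R c. However, '!=' is not transitive. Counterexample: 3 != 5 and 5 != 3, but 3 = 3 (both equal 3). Transitivity holds for relations like <, <=, =, but not for !=.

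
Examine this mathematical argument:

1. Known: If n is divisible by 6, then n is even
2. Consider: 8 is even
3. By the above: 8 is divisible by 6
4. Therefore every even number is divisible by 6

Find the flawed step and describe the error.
Step 3: By the above: 8 is divisible by 6

Step 3 commits the fallacy of affirming the consequent. The known fact 'divisible by 6 → even' does NOT imply 'even → divisible by 6'. That would be the converse, which is false. For example, 8 is even but 8 ÷ 6 = 1.33, which is not an integer.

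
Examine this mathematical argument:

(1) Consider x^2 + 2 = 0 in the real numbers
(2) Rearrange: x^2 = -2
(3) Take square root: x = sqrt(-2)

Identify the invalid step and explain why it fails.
Step 3: Take square root: x = sqrt(-2)

Step 3 takes the square root of -2, which is negative. In the real number system, the square root of a negative number is undefined. The equation x^2 + 2 = 0 has no real solutions. Square roots of negative numbers only exist in the complex numbers.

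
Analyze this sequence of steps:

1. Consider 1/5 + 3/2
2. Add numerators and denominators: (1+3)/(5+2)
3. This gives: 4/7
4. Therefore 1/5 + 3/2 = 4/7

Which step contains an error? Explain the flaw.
Step 2: Add numerators and denominators: (1+3)/(5+2)

Step 2 incorrectly adds fractions by separately adding numerators and denominators. This is wrong. The correct method requires a common denominator: 1/5 + 3/2 = (1×2 + 3×5)/(5×2) = 17/10 = 17/10. The method used gives 4/7, which is different.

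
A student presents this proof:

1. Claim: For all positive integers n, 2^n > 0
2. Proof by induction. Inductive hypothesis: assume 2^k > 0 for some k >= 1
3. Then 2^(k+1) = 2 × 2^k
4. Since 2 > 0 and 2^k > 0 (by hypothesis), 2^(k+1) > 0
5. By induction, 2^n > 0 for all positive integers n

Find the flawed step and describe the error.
Step 5: By induction, 2^n > 0 for all positive integers n

Step 5 concludes the proof by induction, but no base case was ever established. A valid induction proof requires: (1) a base case proving 2^1 > 0, and (2) an inductive step showing IF 2^k > 0 THEN 2^(k+1) > 0. Steps 2-4 correctly establish the inductive step, but without the base case the conclusion in step 5 does not follow.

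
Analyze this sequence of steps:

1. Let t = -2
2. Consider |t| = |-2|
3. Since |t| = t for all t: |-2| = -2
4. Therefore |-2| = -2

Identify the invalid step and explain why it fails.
Step 3: Since |t| = t for all t: |-2| = -2

Step 3 incorrectly states that |t| = t for all t. The correct definition is |t| = t when t >= 0, and |t| = -t when t < 0. Since -2 < 0, we have |-2| = -(-2) = 2, not -2.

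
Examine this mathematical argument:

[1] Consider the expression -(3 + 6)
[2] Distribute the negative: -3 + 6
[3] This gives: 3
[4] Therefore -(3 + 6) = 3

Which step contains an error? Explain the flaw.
Step 2: Distribute the negative: -3 + 6

Step 2 incorrectly distributes the negative sign. The correct distribution is -(3 + 6) = -3 - 6 = -9. The negative must be applied to both terms, not just the first. The error treats -(3 + 6) as -3 + 6, which equals 3 instead of -9.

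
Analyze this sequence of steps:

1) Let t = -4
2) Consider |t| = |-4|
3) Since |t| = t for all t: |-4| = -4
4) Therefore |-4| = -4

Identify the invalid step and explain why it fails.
Step 3: Since |t| = t for all t: |-4| = -4

Step 3 incorrectly states that |t| = t for all t. The correct definition is |t| = t when t >= 0, and |t| = -t when t < 0. Since -4 < 0, we have |-4| = -(-4) = 4, not -4.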